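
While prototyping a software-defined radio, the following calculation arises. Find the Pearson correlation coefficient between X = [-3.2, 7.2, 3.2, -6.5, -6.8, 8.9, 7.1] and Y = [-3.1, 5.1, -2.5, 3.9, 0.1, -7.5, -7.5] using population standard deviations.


Pearson correlation coefficient (population):
r = cov(X,Y) / (std(X) * std(Y))
Mean X = 1.4143, Mean Y = -1.6429
Cov(X,Y) = -13.017959
Std(X) = 6.284091, Std(Y) = 4.639845
r = -0.4465

-0.4465


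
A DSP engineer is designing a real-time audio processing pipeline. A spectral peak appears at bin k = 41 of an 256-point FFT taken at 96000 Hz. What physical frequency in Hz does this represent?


Frequency of DFT bin k:
f_k = k * fs / N
    = 41 * 96000 / 256
    = 3936000 / 256
    = 15375.0 Hz

15375.0 Hz


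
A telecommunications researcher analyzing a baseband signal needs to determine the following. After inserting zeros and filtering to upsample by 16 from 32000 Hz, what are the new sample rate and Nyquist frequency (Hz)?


Step 1 — output sample rate after interpolation by L:
fs_out = L * fs_in = 16 * 32000 = 512000 Hz

Step 2 — Nyquist frequency of the output stream:
f_Nyq = fs_out / 2 = 512000 / 2 = 256000.0 Hz

fs_out = 512000 Hz; f_Nyquist = 256000.0 Hz


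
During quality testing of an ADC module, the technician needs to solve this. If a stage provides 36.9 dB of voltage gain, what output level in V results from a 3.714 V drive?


Output voltage from dB gain:
V_out = V_in * 10^(gain_dB / 20)
      = 3.714 * 10^(36.9 / 20)
      = 3.714 * 69.9842
      = 259.9213 V

259.9213 V


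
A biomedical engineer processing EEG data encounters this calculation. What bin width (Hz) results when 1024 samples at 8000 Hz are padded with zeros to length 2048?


Frequency resolution after zero-padding:
N_padded = 1024 * 2 = 2048
df = fs / N_padded
   = 8000 / 2048
   = 3.9062 Hz

3.9062 Hz


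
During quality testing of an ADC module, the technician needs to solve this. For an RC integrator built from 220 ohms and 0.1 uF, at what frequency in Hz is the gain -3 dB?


Cutoff frequency of a first-order RC filter:
fc = 1 / (2 * pi * R * C)
C = 0.1 uF = 1e-07 F
fc = 1 / (2 * pi * 220 * 1e-07)
   = 1 / 0.00013823007675795
   = 7234.315595 Hz

7234.315595 Hz


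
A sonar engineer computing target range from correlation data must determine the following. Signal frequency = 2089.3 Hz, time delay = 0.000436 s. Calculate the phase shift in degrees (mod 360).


Phase shift from frequency and time delay:
phi = 360 * f * t_delay
    = 360 * 2089.3 * 0.000436
    = 327.94 degrees
    mod 360 = 327.94 degrees

327.94 degrees


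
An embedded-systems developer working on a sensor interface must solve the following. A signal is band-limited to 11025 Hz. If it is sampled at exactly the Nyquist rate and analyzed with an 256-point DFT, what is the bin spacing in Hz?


Step 1 — Nyquist sampling rate:
fs = 2 * fmax = 2 * 11025 = 22050 Hz

Step 2 — DFT bin spacing:
df = fs / N = 22050 / 256 = 86.1328 Hz

86.1328 Hz


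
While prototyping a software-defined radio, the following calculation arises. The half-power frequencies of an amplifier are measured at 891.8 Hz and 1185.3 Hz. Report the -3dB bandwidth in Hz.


Bandwidth is the difference of -3dB frequencies:
BW = f_high - f_low
   = 1185.3 - 891.8
   = 293.5 Hz

293.5 Hz


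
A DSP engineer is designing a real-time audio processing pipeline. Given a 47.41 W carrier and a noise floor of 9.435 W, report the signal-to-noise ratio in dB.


SNR in decibels:
SNR = 10 * log10(Ps / Pn)
    = 10 * log10(47.41 / 9.435)
    = 10 * log10(5.0249)
    = 10 * 0.7011
    = 7.01 dB

7.01 dB


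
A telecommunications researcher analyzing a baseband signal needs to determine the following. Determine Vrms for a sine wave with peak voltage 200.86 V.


RMS voltage for a sinusoidal waveform:
V_rms = V_peak / sqrt(2)
      = 200.86 / 1.414214
      = 142.029 V

142.029 V


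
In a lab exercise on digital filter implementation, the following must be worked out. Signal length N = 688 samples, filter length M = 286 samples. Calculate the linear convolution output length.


Linear convolution output length:
L = N + M - 1
  = 688 + 286 - 1
  = 973 samples

973


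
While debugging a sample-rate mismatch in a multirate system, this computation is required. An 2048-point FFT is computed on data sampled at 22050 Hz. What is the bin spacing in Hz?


DFT frequency resolution:
df = fs / N
   = 22050 / 2048
   = 10.7666 Hz

10.7666 Hz


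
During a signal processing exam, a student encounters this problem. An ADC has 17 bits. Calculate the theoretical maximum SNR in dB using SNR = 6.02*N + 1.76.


Theoretical SNR for a full-scale sinusoid:
SNR = 6.02 * N + 1.76
    = 6.02 * 17 + 1.76
    = 102.34 + 1.76
    = 104.1 dB

104.1 dB


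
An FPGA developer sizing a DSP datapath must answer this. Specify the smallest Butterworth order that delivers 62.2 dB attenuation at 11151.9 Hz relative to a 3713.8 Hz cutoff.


Butterworth filter order formula:
n = log10(10^(A/10) - 1) / (2 * log10(f_stop/f_pass))
10^(62.2/10) - 1 = 1659585.9074
f_stop/f_pass = 11151.9 / 3713.8 = 3.0028
n = 6.5127 -> ceil = 7

7


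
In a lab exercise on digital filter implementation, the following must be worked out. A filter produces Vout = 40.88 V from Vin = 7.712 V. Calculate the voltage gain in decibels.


Voltage gain in dB:
G = 20 * log10(Vout / Vin)
  = 20 * log10(40.88 / 7.712)
  = 20 * log10(5.30083)
  = 20 * 0.724344
  = 14.49 dB

14.49 dB


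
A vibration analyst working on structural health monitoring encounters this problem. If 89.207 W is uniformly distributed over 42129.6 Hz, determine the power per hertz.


Power spectral density:
PSD = P / BW
    = 89.207 / 42129.6
    = 0.00211744 W/Hz

0.00211744 W/Hz


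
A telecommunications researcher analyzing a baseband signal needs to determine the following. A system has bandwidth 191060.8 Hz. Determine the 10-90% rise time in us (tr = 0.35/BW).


Rise time from bandwidth relationship:
tr = 0.35 / BW
   = 0.35 / 191060.8
   = 1.831877601e-06 s
   = 1.8319 us

1.8319 us


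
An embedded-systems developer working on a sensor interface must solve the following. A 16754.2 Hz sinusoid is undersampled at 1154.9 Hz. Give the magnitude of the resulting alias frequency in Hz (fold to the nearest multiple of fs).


Compute the nearest integer multiple of fs to the signal:
n = round(16754.2 / 1154.9) = 15
f_alias = |16754.2 - 15 * 1154.9|
        = |16754.2 - 17323.5|
        = 569.3 Hz

569.3


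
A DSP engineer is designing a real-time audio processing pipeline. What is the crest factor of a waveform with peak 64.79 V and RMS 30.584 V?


Crest factor is the ratio of peak to RMS:
CF = V_peak / V_rms
   = 64.79 / 30.584
   = 2.1184

2.1184


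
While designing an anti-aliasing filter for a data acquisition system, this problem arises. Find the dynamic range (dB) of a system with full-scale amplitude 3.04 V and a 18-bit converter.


Dynamic range from full-scale to LSB:
V_min = V_max / 2^bits = 3.04 / 2^18
DR = 20 * log10(V_max / V_min)
   = 20 * log10(2^18)
   = 20 * 18 * log10(2)
   = 108.37 dB

108.37 dB


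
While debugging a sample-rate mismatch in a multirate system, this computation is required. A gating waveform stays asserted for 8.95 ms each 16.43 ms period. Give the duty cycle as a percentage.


Duty cycle as a percentage:
DC = (t_on / T) * 100
   = (8.95 / 16.43) * 100
   = 0.544735 * 100
   = 54.47 %

54.47 %


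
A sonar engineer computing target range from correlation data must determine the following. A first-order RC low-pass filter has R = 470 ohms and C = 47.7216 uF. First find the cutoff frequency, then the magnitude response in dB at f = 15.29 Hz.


Step 1 — cutoff frequency:
fc = 1 / (2*pi*R*C)
C = 47.7216 uF = 4.77216e-05 F
fc = 1 / (2*pi*470*4.77216e-05)
   = 7.0959 Hz

Step 2 — magnitude at f = 15.29 Hz:
|H(f)| = 1 / sqrt(1 + (f/fc)^2)
f/fc = 15.29 / 7.0959 = 2.154765
|H| = 1 / sqrt(1 + 4.643012) = 0.4209636
|H|_dB = 20*log10(0.4209636) = -7.52 dB

fc = 7.0959 Hz; |H(15.29 Hz)| = -7.52 dB


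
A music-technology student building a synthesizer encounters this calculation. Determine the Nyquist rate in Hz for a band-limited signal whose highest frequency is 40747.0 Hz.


The Nyquist rate is twice the maximum frequency component.
fs_min = 2 * fmax
      = 2 * 40747.0
      = 81494.0 Hz

81494.0


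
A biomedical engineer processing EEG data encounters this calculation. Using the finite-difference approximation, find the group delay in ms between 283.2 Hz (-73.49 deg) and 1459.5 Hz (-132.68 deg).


Group delay from phase difference:
tau = -d(phi)/d(omega)
d(phi) = -59.19 deg = -1.03306 rad
d(omega) = 2*pi*(1459.5 - 283.2) = 7390.9109 rad/s
tau = -(-1.03306) / 7390.9109
    = 0.1398 ms

0.1398 ms


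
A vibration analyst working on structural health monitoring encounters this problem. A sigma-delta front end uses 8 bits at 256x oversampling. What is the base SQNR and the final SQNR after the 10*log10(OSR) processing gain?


Step 1 — baseline SQNR at Nyquist:
SQNR_base = 6.02*N + 1.76
          = 6.02*8 + 1.76
          = 49.92 dB

Step 2 — oversampling processing gain:
G = 10*log10(OSR) = 10*log10(256) = 24.08 dB

Step 3 — total:
SQNR_total = 49.92 + 24.08 = 74.0 dB

Base SQNR = 49.92 dB; oversampled SQNR = 74.0 dB


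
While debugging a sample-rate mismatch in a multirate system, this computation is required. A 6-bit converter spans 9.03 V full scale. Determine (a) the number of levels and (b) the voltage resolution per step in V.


Step 1 — number of quantization levels:
L = 2^N = 2^6 = 64

Step 2 — LSB step size:
delta = Vfs / L
      = 9.03 / 64
      = 0.14109375 V

Levels = 64; step size = 0.14109375 V


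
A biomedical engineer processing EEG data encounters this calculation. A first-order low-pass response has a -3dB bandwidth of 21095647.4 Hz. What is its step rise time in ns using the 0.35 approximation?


Rise time from bandwidth relationship:
tr = 0.35 / BW
   = 0.35 / 21095647.4
   = 1.659110021e-08 s
   = 16.5911 ns

16.5911 ns


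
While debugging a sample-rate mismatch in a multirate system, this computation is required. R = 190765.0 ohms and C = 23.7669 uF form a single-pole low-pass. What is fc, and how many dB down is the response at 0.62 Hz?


Step 1 — cutoff frequency:
fc = 1 / (2*pi*R*C)
C = 23.7669 uF = 2.37669e-05 F
fc = 1 / (2*pi*190765.0*2.37669e-05)
   = 0.0351034 Hz

Step 2 — magnitude at f = 0.62 Hz:
|H(f)| = 1 / sqrt(1 + (f/fc)^2)
f/fc = 0.62 / 0.0351034 = 17.662107
|H| = 1 / sqrt(1 + 311.950024) = 0.0565279
|H|_dB = 20*log10(0.0565279) = -24.95 dB

fc = 0.0351034 Hz; |H(0.62 Hz)| = -24.95 dB


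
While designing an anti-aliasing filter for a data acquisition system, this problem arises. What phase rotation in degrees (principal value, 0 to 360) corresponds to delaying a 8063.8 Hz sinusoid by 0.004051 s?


Phase shift from frequency and time delay:
phi = 360 * f * t_delay
    = 360 * 8063.8 * 0.004051
    = 11759.92 degrees
    mod 360 = 239.92 degrees

239.92 degrees


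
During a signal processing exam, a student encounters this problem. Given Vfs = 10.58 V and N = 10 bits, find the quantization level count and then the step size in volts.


Step 1 — number of quantization levels:
L = 2^N = 2^10 = 1024

Step 2 — LSB step size:
delta = Vfs / L
      = 10.58 / 1024
      = 0.01033203 V

Levels = 1024; step size = 0.01033203 V


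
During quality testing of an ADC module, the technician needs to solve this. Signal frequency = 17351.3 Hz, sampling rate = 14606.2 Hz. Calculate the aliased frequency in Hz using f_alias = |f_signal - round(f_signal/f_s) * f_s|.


Compute the nearest integer multiple of fs to the signal:
n = round(17351.3 / 14606.2) = 1
f_alias = |17351.3 - 1 * 14606.2|
        = |17351.3 - 14606.2|
        = 2745.1 Hz

2745.1


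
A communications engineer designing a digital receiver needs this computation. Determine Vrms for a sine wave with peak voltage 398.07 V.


RMS voltage for a sinusoidal waveform:
V_rms = V_peak / sqrt(2)
      = 398.07 / 1.414214
      = 281.478 V

281.478 V


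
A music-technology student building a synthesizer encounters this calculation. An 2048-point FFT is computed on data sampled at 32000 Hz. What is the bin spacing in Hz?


DFT frequency resolution:
df = fs / N
   = 32000 / 2048
   = 15.625 Hz

15.625 Hz


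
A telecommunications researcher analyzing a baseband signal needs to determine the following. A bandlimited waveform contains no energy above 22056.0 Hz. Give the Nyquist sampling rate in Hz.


The Nyquist rate is twice the maximum frequency component.
fs_min = 2 * fmax
      = 2 * 22056.0
      = 44112.0 Hz

44112.0


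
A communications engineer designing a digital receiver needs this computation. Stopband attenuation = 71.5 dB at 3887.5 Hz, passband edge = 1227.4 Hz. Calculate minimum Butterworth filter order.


Butterworth filter order formula:
n = log10(10^(A/10) - 1) / (2 * log10(f_stop/f_pass))
10^(71.5/10) - 1 = 14125374.4462
f_stop/f_pass = 3887.5 / 1227.4 = 3.1673
n = 7.1402 -> ceil = 8

8


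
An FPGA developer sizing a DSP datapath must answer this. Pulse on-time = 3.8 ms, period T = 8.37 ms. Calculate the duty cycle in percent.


Duty cycle as a percentage:
DC = (t_on / T) * 100
   = (3.8 / 8.37) * 100
   = 0.454002 * 100
   = 45.4 %

45.4 %


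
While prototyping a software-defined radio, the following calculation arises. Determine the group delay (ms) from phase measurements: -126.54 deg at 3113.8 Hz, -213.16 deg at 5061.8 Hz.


Group delay from phase difference:
tau = -d(phi)/d(omega)
d(phi) = -86.62 deg = -1.511804 rad
d(omega) = 2*pi*(5061.8 - 3113.8) = 12239.645 rad/s
tau = -(-1.511804) / 12239.645
    = 0.1235 ms

0.1235 ms


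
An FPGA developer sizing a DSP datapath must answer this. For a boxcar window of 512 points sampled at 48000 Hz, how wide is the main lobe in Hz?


Main lobe width for a rectangular window:
Width = 2 * fs / N
      = 2 * 48000 / 512
      = 96000 / 512
      = 187.5 Hz

187.5 Hz


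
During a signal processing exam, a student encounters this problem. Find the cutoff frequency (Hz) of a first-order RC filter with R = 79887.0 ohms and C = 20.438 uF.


Cutoff frequency of a first-order RC filter:
fc = 1 / (2 * pi * R * C)
C = 20.438 uF = 2.0438e-05 F
fc = 1 / (2 * pi * 79887.0 * 2.0438e-05)
   = 1 / 10.258748325883
   = 0.097478 Hz

0.097478 Hz


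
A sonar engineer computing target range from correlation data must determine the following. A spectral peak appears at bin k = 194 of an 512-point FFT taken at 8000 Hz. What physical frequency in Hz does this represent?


Frequency of DFT bin k:
f_k = k * fs / N
    = 194 * 8000 / 512
    = 1552000 / 512
    = 3031.25 Hz

3031.25 Hz


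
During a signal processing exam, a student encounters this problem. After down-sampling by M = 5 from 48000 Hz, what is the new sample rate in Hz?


Decimation reduces the sample rate:
fs_out = fs_in / M
       = 48000 / 5
       = 9600.0 Hz

9600.0 Hz


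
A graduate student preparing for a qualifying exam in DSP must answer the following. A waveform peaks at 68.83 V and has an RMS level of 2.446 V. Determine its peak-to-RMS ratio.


Crest factor is the ratio of peak to RMS:
CF = V_peak / V_rms
   = 68.83 / 2.446
   = 28.1398

28.1398


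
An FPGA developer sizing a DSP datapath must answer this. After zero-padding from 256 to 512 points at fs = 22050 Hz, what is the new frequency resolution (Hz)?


Frequency resolution after zero-padding:
N_padded = 256 * 2 = 512
df = fs / N_padded
   = 22050 / 512
   = 43.0664 Hz

43.0664 Hz


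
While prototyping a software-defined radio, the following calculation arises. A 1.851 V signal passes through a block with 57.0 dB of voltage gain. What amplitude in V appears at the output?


Output voltage from dB gain:
V_out = V_in * 10^(gain_dB / 20)
      = 1.851 * 10^(57.0 / 20)
      = 1.851 * 707.945784
      = 1310.4076 V

1310.4076 V


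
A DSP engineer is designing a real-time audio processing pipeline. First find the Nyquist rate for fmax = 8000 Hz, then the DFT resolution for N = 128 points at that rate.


Step 1 — Nyquist sampling rate:
fs = 2 * fmax = 2 * 8000 = 16000 Hz

Step 2 — DFT bin spacing:
df = fs / N = 16000 / 128 = 125.0 Hz

125.0 Hz


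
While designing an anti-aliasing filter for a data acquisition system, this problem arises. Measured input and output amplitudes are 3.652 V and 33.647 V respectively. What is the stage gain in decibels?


Voltage gain in dB:
G = 20 * log10(Vout / Vin)
  = 20 * log10(33.647 / 3.652)
  = 20 * log10(9.213308)
  = 20 * 0.964416
  = 19.29 dB

19.29 dB


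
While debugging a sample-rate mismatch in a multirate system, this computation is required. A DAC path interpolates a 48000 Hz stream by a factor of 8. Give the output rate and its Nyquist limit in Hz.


Step 1 — output sample rate after interpolation by L:
fs_out = L * fs_in = 8 * 48000 = 384000 Hz

Step 2 — Nyquist frequency of the output stream:
f_Nyq = fs_out / 2 = 384000 / 2 = 192000.0 Hz

fs_out = 384000 Hz; f_Nyquist = 192000.0 Hz


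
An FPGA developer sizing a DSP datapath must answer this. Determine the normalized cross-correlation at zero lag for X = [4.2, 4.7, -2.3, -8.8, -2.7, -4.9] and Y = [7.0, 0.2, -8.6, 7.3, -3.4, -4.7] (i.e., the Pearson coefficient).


Pearson correlation coefficient (population):
r = cov(X,Y) / (std(X) * std(Y))
Mean X = -1.6333, Mean Y = -0.3667
Cov(X,Y) = 2.416111
Std(X) = 4.791543, Std(Y) = 5.903859
r = 0.0854

0.0854


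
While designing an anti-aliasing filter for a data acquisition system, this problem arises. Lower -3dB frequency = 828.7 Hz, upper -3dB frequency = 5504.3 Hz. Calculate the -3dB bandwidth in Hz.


Bandwidth is the difference of -3dB frequencies:
BW = f_high - f_low
   = 5504.3 - 828.7
   = 4675.6 Hz

4675.6 Hz


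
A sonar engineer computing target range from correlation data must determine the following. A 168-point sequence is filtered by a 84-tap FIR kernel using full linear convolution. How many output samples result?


Linear convolution output length:
L = N + M - 1
  = 168 + 84 - 1
  = 251 samples

251


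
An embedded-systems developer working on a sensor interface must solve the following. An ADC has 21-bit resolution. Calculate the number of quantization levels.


Number of quantization levels = 2^N
= 2^21
= 2097152

2097152


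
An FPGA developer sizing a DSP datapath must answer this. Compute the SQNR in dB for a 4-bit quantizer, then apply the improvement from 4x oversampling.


Step 1 — baseline SQNR at Nyquist:
SQNR_base = 6.02*N + 1.76
          = 6.02*4 + 1.76
          = 25.84 dB

Step 2 — oversampling processing gain:
G = 10*log10(OSR) = 10*log10(4) = 6.02 dB

Step 3 — total:
SQNR_total = 25.84 + 6.02 = 31.86 dB

Base SQNR = 25.84 dB; oversampled SQNR = 31.86 dB


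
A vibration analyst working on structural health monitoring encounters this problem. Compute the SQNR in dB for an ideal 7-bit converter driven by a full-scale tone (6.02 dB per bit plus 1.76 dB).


Theoretical SNR for a full-scale sinusoid:
SNR = 6.02 * N + 1.76
    = 6.02 * 7 + 1.76
    = 42.14 + 1.76
    = 43.9 dB

43.9 dB


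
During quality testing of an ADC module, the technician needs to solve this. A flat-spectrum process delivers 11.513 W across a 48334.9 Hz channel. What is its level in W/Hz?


Power spectral density:
PSD = P / BW
    = 11.513 / 48334.9
    = 0.00023819 W/Hz

0.00023819 W/Hz


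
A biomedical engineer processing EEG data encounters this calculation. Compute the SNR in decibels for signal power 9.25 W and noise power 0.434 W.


SNR in decibels:
SNR = 10 * log10(Ps / Pn)
    = 10 * log10(9.25 / 0.434)
    = 10 * log10(21.3134)
    = 10 * 1.3287
    = 13.29 dB

13.29 dB


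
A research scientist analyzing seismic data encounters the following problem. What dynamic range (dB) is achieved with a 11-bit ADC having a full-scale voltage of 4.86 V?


Dynamic range from full-scale to LSB:
V_min = V_max / 2^bits = 4.86 / 2^11
DR = 20 * log10(V_max / V_min)
   = 20 * log10(2^11)
   = 20 * 11 * log10(2)
   = 66.23 dB

66.23 dB


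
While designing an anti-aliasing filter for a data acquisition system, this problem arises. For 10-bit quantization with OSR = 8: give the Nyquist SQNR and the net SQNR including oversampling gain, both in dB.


Step 1 — baseline SQNR at Nyquist:
SQNR_base = 6.02*N + 1.76
          = 6.02*10 + 1.76
          = 61.96 dB

Step 2 — oversampling processing gain:
G = 10*log10(OSR) = 10*log10(8) = 9.03 dB

Step 3 — total:
SQNR_total = 61.96 + 9.03 = 70.99 dB

Base SQNR = 61.96 dB; oversampled SQNR = 70.99 dB


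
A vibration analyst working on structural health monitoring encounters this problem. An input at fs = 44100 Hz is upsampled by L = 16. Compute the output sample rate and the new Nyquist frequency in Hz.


Step 1 — output sample rate after interpolation by L:
fs_out = L * fs_in = 16 * 44100 = 705600 Hz

Step 2 — Nyquist frequency of the output stream:
f_Nyq = fs_out / 2 = 705600 / 2 = 352800.0 Hz

fs_out = 705600 Hz; f_Nyquist = 352800.0 Hz


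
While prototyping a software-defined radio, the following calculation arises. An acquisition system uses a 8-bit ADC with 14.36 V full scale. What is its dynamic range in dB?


Dynamic range from full-scale to LSB:
V_min = V_max / 2^bits = 14.36 / 2^8
DR = 20 * log10(V_max / V_min)
   = 20 * log10(2^8)
   = 20 * 8 * log10(2)
   = 48.16 dB

48.16 dB


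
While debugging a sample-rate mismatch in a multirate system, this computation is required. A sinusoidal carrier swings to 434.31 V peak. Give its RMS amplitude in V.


RMS voltage for a sinusoidal waveform:
V_rms = V_peak / sqrt(2)
      = 434.31 / 1.414214
      = 307.104 V

307.104 V


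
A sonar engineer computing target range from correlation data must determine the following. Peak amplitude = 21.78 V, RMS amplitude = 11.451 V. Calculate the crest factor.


Crest factor is the ratio of peak to RMS:
CF = V_peak / V_rms
   = 21.78 / 11.451
   = 1.902

1.902


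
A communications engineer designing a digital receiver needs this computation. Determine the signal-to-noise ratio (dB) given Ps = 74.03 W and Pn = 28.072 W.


SNR in decibels:
SNR = 10 * log10(Ps / Pn)
    = 10 * log10(74.03 / 28.072)
    = 10 * log10(2.6371)
    = 10 * 0.4211
    = 4.21 dB

4.21 dB


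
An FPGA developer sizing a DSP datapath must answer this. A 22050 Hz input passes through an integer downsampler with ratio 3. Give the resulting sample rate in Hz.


Decimation reduces the sample rate:
fs_out = fs_in / M
       = 22050 / 3
       = 7350.0 Hz

7350.0 Hz


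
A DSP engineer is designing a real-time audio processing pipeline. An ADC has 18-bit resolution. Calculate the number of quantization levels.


Number of quantization levels = 2^N
= 2^18
= 262144

262144


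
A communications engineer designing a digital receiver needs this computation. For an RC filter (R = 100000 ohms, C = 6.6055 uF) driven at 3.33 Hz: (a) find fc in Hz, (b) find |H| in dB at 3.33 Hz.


Step 1 — cutoff frequency:
fc = 1 / (2*pi*R*C)
C = 6.6055 uF = 6.6055e-06 F
fc = 1 / (2*pi*100000*6.6055e-06)
   = 0.240943 Hz

Step 2 — magnitude at f = 3.33 Hz:
|H(f)| = 1 / sqrt(1 + (f/fc)^2)
f/fc = 3.33 / 0.240943 = 13.820696
|H| = 1 / sqrt(1 + 191.011638) = 0.0721666
|H|_dB = 20*log10(0.0721666) = -22.83 dB

fc = 0.240943 Hz; |H(3.33 Hz)| = -22.83 dB


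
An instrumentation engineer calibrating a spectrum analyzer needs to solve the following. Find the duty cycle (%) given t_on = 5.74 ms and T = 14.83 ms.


Duty cycle as a percentage:
DC = (t_on / T) * 100
   = (5.74 / 14.83) * 100
   = 0.387053 * 100
   = 38.71 %

38.71 %


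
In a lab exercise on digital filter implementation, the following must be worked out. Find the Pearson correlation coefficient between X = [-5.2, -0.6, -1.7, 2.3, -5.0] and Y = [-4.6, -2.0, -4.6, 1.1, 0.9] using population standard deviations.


Pearson correlation coefficient (population):
r = cov(X,Y) / (std(X) * std(Y))
Mean X = -2.04, Mean Y = -1.84
Cov(X,Y) = 2.4404
Std(X) = 2.820355, Std(Y) = 2.506472
r = 0.3452

0.3452


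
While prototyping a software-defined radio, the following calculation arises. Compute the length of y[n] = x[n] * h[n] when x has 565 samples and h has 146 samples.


Linear convolution output length:
L = N + M - 1
  = 565 + 146 - 1
  = 710 samples

710


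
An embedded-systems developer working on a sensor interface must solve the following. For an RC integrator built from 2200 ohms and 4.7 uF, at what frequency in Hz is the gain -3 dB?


Cutoff frequency of a first-order RC filter:
fc = 1 / (2 * pi * R * C)
C = 4.7 uF = 4.7e-06 F
fc = 1 / (2 * pi * 2200 * 4.7e-06)
   = 1 / 0.064968136076237
   = 15.392161 Hz

15.392161 Hz


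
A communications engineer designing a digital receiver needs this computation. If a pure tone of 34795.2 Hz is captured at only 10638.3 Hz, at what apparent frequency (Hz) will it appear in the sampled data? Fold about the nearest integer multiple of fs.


Compute the nearest integer multiple of fs to the signal:
n = round(34795.2 / 10638.3) = 3
f_alias = |34795.2 - 3 * 10638.3|
        = |34795.2 - 31914.9|
        = 2880.3 Hz

2880.3


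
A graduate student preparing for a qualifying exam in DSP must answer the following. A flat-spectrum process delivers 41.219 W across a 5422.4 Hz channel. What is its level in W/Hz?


Power spectral density:
PSD = P / BW
    = 41.219 / 5422.4
    = 0.00760162 W/Hz

0.00760162 W/Hz


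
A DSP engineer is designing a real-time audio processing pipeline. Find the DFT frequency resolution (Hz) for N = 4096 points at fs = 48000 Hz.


DFT frequency resolution:
df = fs / N
   = 48000 / 4096
   = 11.7188 Hz

11.7188 Hz


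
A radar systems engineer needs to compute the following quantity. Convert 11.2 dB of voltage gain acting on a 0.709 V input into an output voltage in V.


Output voltage from dB gain:
V_out = V_in * 10^(gain_dB / 20)
      = 0.709 * 10^(11.2 / 20)
      = 0.709 * 3.630781
      = 2.5742 V

2.5742 V


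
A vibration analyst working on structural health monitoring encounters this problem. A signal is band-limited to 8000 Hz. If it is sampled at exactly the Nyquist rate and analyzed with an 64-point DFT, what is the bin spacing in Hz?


Step 1 — Nyquist sampling rate:
fs = 2 * fmax = 2 * 8000 = 16000 Hz

Step 2 — DFT bin spacing:
df = fs / N = 16000 / 64 = 250.0 Hz

250.0 Hz


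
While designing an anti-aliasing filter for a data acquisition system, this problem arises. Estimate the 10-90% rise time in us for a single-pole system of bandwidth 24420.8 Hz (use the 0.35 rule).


Rise time from bandwidth relationship:
tr = 0.35 / BW
   = 0.35 / 24420.8
   = 1.433204481e-05 s
   = 14.332 us

14.332 us


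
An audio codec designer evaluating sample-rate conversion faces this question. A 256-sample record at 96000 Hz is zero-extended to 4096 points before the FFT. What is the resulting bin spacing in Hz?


Frequency resolution after zero-padding:
N_padded = 256 * 16 = 4096
df = fs / N_padded
   = 96000 / 4096
   = 23.4375 Hz

23.4375 Hz


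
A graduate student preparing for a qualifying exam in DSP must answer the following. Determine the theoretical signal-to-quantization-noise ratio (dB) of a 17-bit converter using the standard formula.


Theoretical SNR for a full-scale sinusoid:
SNR = 6.02 * N + 1.76
    = 6.02 * 17 + 1.76
    = 102.34 + 1.76
    = 104.1 dB

104.1 dB


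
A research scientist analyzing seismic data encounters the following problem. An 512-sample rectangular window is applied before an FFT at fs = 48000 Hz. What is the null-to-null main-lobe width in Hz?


Main lobe width for a rectangular window:
Width = 2 * fs / N
      = 2 * 48000 / 512
      = 96000 / 512
      = 187.5 Hz

187.5 Hz


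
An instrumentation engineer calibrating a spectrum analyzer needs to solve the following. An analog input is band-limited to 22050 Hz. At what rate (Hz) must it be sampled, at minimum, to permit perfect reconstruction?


The Nyquist rate is twice the maximum frequency component.
fs_min = 2 * fmax
      = 2 * 22050
      = 44100 Hz

44100


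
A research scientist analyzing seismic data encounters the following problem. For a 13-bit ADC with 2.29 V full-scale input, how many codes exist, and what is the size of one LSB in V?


Step 1 — number of quantization levels:
L = 2^N = 2^13 = 8192

Step 2 — LSB step size:
delta = Vfs / L
      = 2.29 / 8192
      = 0.00027954 V

Levels = 8192; step size = 0.00027954 V


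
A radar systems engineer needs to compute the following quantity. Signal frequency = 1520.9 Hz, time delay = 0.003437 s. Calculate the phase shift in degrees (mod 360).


Phase shift from frequency and time delay:
phi = 360 * f * t_delay
    = 360 * 1520.9 * 0.003437
    = 1881.84 degrees
    mod 360 = 81.84 degrees

81.84 degrees


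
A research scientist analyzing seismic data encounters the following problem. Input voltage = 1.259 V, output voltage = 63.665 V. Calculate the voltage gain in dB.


Voltage gain in dB:
G = 20 * log10(Vout / Vin)
  = 20 * log10(63.665 / 1.259)
  = 20 * log10(50.567911)
  = 20 * 1.703875
  = 34.08 dB

34.08 dB


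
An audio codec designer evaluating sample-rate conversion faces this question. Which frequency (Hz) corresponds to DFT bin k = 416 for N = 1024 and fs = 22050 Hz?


Frequency of DFT bin k:
f_k = k * fs / N
    = 416 * 22050 / 1024
    = 9172800 / 1024
    = 8957.812 Hz

8957.812 Hz


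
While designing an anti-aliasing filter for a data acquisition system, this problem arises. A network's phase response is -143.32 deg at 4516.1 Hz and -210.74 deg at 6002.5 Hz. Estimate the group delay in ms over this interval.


Group delay from phase difference:
tau = -d(phi)/d(omega)
d(phi) = -67.42 deg = -1.176701 rad
d(omega) = 2*pi*(6002.5 - 4516.1) = 9339.3266 rad/s
tau = -(-1.176701) / 9339.3266
    = 0.126 ms

0.126 ms


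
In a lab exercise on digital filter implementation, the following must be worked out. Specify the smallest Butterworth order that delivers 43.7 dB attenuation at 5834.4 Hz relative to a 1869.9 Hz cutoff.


Butterworth filter order formula:
n = log10(10^(A/10) - 1) / (2 * log10(f_stop/f_pass))
10^(43.7/10) - 1 = 23441.2882
f_stop/f_pass = 5834.4 / 1869.9 = 3.1202
n = 4.4215 -> ceil = 5

5


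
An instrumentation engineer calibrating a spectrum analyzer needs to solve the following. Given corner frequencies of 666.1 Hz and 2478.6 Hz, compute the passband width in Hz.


Bandwidth is the difference of -3dB frequencies:
BW = f_high - f_low
   = 2478.6 - 666.1
   = 1812.5 Hz

1812.5 Hz


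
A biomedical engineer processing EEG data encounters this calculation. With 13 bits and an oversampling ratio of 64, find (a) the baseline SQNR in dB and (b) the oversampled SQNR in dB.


Step 1 — baseline SQNR at Nyquist:
SQNR_base = 6.02*N + 1.76
          = 6.02*13 + 1.76
          = 80.02 dB

Step 2 — oversampling processing gain:
G = 10*log10(OSR) = 10*log10(64) = 18.06 dB

Step 3 — total:
SQNR_total = 80.02 + 18.06 = 98.08 dB

Base SQNR = 80.02 dB; oversampled SQNR = 98.08 dB


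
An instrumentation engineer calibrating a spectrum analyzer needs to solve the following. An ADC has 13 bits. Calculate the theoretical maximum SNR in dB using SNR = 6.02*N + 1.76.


Theoretical SNR for a full-scale sinusoid:
SNR = 6.02 * N + 1.76
    = 6.02 * 13 + 1.76
    = 78.26 + 1.76
    = 80.02 dB

80.02 dB


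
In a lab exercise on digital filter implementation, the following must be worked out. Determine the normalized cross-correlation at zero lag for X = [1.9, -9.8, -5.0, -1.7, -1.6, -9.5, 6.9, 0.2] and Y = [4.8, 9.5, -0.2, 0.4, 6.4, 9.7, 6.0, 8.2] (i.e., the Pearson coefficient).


Pearson correlation coefficient (population):
r = cov(X,Y) / (std(X) * std(Y))
Mean X = -2.325, Mean Y = 5.6
Cov(X,Y) = -4.85625
Std(X) = 5.300413, Std(Y) = 3.551408
r = -0.258

-0.258


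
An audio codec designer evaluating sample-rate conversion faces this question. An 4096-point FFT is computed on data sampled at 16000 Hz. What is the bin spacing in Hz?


DFT frequency resolution:
df = fs / N
   = 16000 / 4096
   = 3.9062 Hz

3.9062 Hz


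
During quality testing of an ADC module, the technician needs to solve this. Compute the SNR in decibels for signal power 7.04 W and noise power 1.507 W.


SNR in decibels:
SNR = 10 * log10(Ps / Pn)
    = 10 * log10(7.04 / 1.507)
    = 10 * log10(4.6715)
    = 10 * 0.6695
    = 6.69 dB

6.69 dB


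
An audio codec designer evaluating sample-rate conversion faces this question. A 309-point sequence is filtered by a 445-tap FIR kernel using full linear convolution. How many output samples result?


Linear convolution output length:
L = N + M - 1
  = 309 + 445 - 1
  = 753 samples

753


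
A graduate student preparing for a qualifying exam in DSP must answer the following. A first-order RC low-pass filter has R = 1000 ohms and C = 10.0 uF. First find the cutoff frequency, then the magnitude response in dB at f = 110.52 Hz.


Step 1 — cutoff frequency:
fc = 1 / (2*pi*R*C)
C = 10.0 uF = 1e-05 F
fc = 1 / (2*pi*1000*1e-05)
   = 15.9155 Hz

Step 2 — magnitude at f = 110.52 Hz:
|H(f)| = 1 / sqrt(1 + (f/fc)^2)
f/fc = 110.52 / 15.9155 = 6.944174
|H| = 1 / sqrt(1 + 48.221553) = 0.1425353
|H|_dB = 20*log10(0.1425353) = -16.92 dB

fc = 15.9155 Hz; |H(110.52 Hz)| = -16.92 dB


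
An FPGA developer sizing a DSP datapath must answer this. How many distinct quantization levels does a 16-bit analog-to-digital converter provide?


Number of quantization levels = 2^N
= 2^16
= 65536

65536


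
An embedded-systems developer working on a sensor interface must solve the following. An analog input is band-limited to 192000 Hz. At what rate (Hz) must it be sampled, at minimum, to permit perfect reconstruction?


The Nyquist rate is twice the maximum frequency component.
fs_min = 2 * fmax
      = 2 * 192000
      = 384000 Hz

384000


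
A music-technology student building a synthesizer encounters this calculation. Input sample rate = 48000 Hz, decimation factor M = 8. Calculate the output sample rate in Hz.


Decimation reduces the sample rate:
fs_out = fs_in / M
       = 48000 / 8
       = 6000.0 Hz

6000.0 Hz


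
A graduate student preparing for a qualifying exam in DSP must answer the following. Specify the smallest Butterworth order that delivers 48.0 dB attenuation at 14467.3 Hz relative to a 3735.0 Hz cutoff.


Butterworth filter order formula:
n = log10(10^(A/10) - 1) / (2 * log10(f_stop/f_pass))
10^(48.0/10) - 1 = 63094.7344
f_stop/f_pass = 14467.3 / 3735.0 = 3.8734
n = 4.081 -> ceil = 5

5


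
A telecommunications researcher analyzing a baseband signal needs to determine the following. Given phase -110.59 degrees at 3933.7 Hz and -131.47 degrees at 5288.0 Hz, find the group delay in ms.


Group delay from phase difference:
tau = -d(phi)/d(omega)
d(phi) = -20.88 deg = -0.364425 rad
d(omega) = 2*pi*(5288.0 - 3933.7) = 8509.3179 rad/s
tau = -(-0.364425) / 8509.3179
    = 0.0428 ms

0.0428 ms


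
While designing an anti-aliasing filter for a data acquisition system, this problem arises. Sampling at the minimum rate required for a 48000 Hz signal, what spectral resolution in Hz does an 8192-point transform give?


Step 1 — Nyquist sampling rate:
fs = 2 * fmax = 2 * 48000 = 96000 Hz

Step 2 — DFT bin spacing:
df = fs / N = 96000 / 8192 = 11.7188 Hz

11.7188 Hz


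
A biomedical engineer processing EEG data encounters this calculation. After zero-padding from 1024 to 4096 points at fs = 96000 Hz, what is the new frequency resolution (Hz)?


Frequency resolution after zero-padding:
N_padded = 1024 * 4 = 4096
df = fs / N_padded
   = 96000 / 4096
   = 23.4375 Hz

23.4375 Hz


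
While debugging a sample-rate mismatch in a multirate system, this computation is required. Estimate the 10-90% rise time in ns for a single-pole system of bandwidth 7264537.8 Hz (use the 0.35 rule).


Rise time from bandwidth relationship:
tr = 0.35 / BW
   = 0.35 / 7264537.8
   = 4.817925237e-08 s
   = 48.1793 ns

48.1793 ns


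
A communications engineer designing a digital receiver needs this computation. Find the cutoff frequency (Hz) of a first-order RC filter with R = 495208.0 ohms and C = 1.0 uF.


Cutoff frequency of a first-order RC filter:
fc = 1 / (2 * pi * R * C)
C = 1.0 uF = 1e-06 F
fc = 1 / (2 * pi * 495208.0 * 1e-06)
   = 1 / 3.1114836295978
   = 0.32139 Hz

0.32139 Hz


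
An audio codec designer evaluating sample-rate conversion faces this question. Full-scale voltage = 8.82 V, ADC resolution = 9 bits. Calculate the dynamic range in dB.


Dynamic range from full-scale to LSB:
V_min = V_max / 2^bits = 8.82 / 2^9
DR = 20 * log10(V_max / V_min)
   = 20 * log10(2^9)
   = 20 * 9 * log10(2)
   = 54.19 dB

54.19 dB


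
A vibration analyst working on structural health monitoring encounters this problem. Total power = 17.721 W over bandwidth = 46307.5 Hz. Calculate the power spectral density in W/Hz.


Power spectral density:
PSD = P / BW
    = 17.721 / 46307.5
    = 0.00038268 W/Hz

0.00038268 W/Hz


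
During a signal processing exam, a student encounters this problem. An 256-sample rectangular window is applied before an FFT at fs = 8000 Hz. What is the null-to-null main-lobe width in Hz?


Main lobe width for a rectangular window:
Width = 2 * fs / N
      = 2 * 8000 / 256
      = 16000 / 256
      = 62.5 Hz

62.5 Hz


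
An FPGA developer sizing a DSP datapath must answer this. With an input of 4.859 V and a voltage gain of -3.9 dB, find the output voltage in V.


Output voltage from dB gain:
V_out = V_in * 10^(gain_dB / 20)
      = 4.859 * 10^(-3.9 / 20)
      = 4.859 * 0.638263
      = 3.1013 V

3.1013 V


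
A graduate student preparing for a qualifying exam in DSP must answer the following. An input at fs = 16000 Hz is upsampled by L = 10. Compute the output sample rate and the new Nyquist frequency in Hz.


Step 1 — output sample rate after interpolation by L:
fs_out = L * fs_in = 10 * 16000 = 160000 Hz

Step 2 — Nyquist frequency of the output stream:
f_Nyq = fs_out / 2 = 160000 / 2 = 80000.0 Hz

fs_out = 160000 Hz; f_Nyquist = 80000.0 Hz


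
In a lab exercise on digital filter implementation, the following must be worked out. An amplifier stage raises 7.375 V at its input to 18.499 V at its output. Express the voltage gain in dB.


Voltage gain in dB:
G = 20 * log10(Vout / Vin)
  = 20 * log10(18.499 / 7.375)
  = 20 * log10(2.508339)
  = 20 * 0.399386
  = 7.99 dB

7.99 dB


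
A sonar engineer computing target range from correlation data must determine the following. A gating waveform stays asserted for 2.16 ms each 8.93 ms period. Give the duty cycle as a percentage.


Duty cycle as a percentage:
DC = (t_on / T) * 100
   = (2.16 / 8.93) * 100
   = 0.241881 * 100
   = 24.19 %

24.19 %


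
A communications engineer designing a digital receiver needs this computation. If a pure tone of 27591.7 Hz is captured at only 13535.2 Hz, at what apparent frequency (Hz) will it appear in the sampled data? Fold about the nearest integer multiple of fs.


Compute the nearest integer multiple of fs to the signal:
n = round(27591.7 / 13535.2) = 2
f_alias = |27591.7 - 2 * 13535.2|
        = |27591.7 - 27070.4|
        = 521.3 Hz

521.3


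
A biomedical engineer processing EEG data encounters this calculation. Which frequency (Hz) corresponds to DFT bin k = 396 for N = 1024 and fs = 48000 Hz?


Frequency of DFT bin k:
f_k = k * fs / N
    = 396 * 48000 / 1024
    = 19008000 / 1024
    = 18562.5 Hz

18562.5 Hz


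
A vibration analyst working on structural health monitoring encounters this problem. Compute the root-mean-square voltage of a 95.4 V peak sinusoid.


RMS voltage for a sinusoidal waveform:
V_rms = V_peak / sqrt(2)
      = 95.4 / 1.414214
      = 67.458 V

67.458 V
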